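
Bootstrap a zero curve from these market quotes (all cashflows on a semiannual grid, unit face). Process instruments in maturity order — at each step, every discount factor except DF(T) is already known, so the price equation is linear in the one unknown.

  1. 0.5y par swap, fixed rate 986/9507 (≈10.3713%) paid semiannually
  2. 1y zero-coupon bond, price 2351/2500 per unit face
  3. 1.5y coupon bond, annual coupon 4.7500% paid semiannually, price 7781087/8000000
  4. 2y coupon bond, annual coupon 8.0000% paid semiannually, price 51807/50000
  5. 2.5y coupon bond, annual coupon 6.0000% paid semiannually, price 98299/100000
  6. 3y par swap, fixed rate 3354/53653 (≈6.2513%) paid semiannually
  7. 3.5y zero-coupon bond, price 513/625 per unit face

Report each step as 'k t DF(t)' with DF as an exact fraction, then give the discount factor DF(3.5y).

step 1 [0.5y] swap r/2=493/9507: DF=(1 − 493/9507·(0))/(1+493/9507) = 9507/10000 ≈ 0.950700
step 2 [1y] zero: DF = P = 2351/2500 ≈ 0.940400
step 3 [1.5y] bond c/2=19/800: DF=(7781087/8000000 − 19/800·(0.950700+0.940400))/(1+19/800) = 4531/5000 ≈ 0.906200
step 4 [2y] bond c/2=1/25: DF=(51807/50000 − 1/25·(0.950700+0.940400+0.906200))/(1+1/25) = 8887/10000 ≈ 0.888700
step 5 [2.5y] bond c/2=3/100: DF=(98299/100000 − 3/100·(0.950700+0.940400+0.906200+0.888700))/(1+3/100) = 847/1000 ≈ 0.847000
step 6 [3y] swap r/2=1677/53653: DF=(1 − 1677/53653·(0.950700+0.940400+0.906200+0.888700+0.847000))/(1+1677/53653) = 8323/10000 ≈ 0.832300
step 7 [3.5y] zero: DF = P = 513/625 ≈ 0.820800

1 1/2 9507/10000
2 1 2351/2500
3 3/2 4531/5000
4 2 8887/10000
5 5/2 847/1000
6 3 8323/10000
7 7/2 513/625
DF(3.5y) = 513/625 ≈ 0.820800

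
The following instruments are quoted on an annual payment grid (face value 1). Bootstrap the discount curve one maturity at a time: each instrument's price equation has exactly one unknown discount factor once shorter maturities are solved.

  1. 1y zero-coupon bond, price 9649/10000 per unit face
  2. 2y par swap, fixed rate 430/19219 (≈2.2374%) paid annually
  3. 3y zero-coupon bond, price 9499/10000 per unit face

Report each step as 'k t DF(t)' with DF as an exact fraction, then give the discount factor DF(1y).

1 1 9649/10000
2 2 957/1000
3 3 9499/10000
DF(1y) = 9649/10000 ≈ 0.964900

step 1 [1y] zero: DF = P = 9649/10000 ≈ 0.964900
step 2 [2y] swap r/1=430/19219: DF=(1 − 430/19219·(0.964900))/(1+430/19219) = 957/1000 ≈ 0.957000
step 3 [3y] zero: DF = P = 9499/10000 ≈ 0.949900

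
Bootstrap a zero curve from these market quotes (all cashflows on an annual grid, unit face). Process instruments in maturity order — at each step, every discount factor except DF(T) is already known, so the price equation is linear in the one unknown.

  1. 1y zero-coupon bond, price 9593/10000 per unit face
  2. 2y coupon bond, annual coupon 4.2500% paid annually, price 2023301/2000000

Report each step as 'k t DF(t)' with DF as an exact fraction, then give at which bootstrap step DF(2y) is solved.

step 1 [1y] zero: DF = P = 9593/10000 ≈ 0.959300
step 2 [2y] bond c/1=17/400: DF=(2023301/2000000 − 17/400·(0.959300))/(1+17/400) = 9313/10000 ≈ 0.931300

1 1 9593/10000
2 2 9313/10000
DF(2y) is solved at step 2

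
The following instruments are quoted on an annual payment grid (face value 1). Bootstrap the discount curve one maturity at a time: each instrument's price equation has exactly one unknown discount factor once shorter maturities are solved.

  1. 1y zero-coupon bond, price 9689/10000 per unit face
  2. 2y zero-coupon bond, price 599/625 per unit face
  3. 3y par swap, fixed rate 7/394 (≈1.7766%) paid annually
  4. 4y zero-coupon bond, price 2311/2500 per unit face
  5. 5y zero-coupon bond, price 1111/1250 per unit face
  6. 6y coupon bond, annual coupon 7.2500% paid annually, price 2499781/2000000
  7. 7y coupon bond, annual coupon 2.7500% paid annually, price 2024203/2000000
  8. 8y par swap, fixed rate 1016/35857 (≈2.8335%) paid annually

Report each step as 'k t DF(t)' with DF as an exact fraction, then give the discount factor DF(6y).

1 1 9689/10000
2 2 599/625
3 3 9489/10000
4 4 2311/2500
5 5 1111/1250
6 6 2121/2500
7 7 523/625
8 8 498/625
DF(6y) = 2121/2500 ≈ 0.848400

step 1 [1y] zero: DF = P = 9689/10000 ≈ 0.968900
step 2 [2y] zero: DF = P = 599/625 ≈ 0.958400
step 3 [3y] swap r/1=7/394: DF=(1 − 7/394·(0.968900+0.958400))/(1+7/394) = 9489/10000 ≈ 0.948900
step 4 [4y] zero: DF = P = 2311/2500 ≈ 0.924400
step 5 [5y] zero: DF = P = 1111/1250 ≈ 0.888800
step 6 [6y] bond c/1=29/400: DF=(2499781/2000000 − 29/400·(0.968900+0.958400+0.948900+0.924400+0.888800))/(1+29/400) = 2121/2500 ≈ 0.848400
step 7 [7y] bond c/1=11/400: DF=(2024203/2000000 − 11/400·(0.968900+0.958400+0.948900+0.924400+0.888800+0.848400))/(1+11/400) = 523/625 ≈ 0.836800
step 8 [8y] swap r/1=1016/35857: DF=(1 − 1016/35857·(0.968900+0.958400+0.948900+0.924400+0.888800+0.848400+0.836800))/(1+1016/35857) = 498/625 ≈ 0.796800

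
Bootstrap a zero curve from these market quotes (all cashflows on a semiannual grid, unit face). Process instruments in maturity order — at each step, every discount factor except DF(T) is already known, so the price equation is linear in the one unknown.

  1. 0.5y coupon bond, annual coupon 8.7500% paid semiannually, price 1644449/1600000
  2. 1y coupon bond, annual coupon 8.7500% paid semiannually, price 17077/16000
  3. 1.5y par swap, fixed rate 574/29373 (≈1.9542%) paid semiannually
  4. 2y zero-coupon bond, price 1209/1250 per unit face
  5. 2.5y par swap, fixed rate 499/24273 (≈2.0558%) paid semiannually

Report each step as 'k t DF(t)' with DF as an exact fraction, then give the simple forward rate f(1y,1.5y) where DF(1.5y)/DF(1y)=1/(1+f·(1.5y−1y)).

step 1 [0.5y] bond c/2=7/160: DF=(1644449/1600000 − 7/160·(0))/(1+7/160) = 9847/10000 ≈ 0.984700
step 2 [1y] bond c/2=7/160: DF=(17077/16000 − 7/160·(0.984700))/(1+7/160) = 9813/10000 ≈ 0.981300
step 3 [1.5y] swap r/2=287/29373: DF=(1 − 287/29373·(0.984700+0.981300))/(1+287/29373) = 9713/10000 ≈ 0.971300
step 4 [2y] zero: DF = P = 1209/1250 ≈ 0.967200
step 5 [2.5y] swap r/2=499/48546: DF=(1 − 499/48546·(0.984700+0.981300+0.971300+0.967200))/(1+499/48546) = 9501/10000 ≈ 0.950100

1 1/2 9847/10000
2 1 9813/10000
3 3/2 9713/10000
4 2 1209/1250
5 5/2 9501/10000
f(1y,1.5y) = ((9813/10000)/(9713/10000) − 1)/(1/2) = 200/9713 ≈ 2.0591%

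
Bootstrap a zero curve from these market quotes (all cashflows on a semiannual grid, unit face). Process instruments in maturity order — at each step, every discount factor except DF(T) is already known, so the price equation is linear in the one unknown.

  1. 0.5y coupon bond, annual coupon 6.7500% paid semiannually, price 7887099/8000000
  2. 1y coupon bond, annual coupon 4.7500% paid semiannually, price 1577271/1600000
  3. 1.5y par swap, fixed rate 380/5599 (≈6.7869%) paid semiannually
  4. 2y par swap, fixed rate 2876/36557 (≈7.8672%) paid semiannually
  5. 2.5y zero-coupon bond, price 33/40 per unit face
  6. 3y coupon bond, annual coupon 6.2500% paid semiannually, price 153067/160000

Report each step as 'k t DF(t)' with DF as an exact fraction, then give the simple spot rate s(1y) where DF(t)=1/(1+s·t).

step 1 [0.5y] bond c/2=27/800: DF=(7887099/8000000 − 27/800·(0))/(1+27/800) = 9537/10000 ≈ 0.953700
step 2 [1y] bond c/2=19/800: DF=(1577271/1600000 − 19/800·(0.953700))/(1+19/800) = 588/625 ≈ 0.940800
step 3 [1.5y] swap r/2=190/5599: DF=(1 − 190/5599·(0.953700+0.940800))/(1+190/5599) = 181/200 ≈ 0.905000
step 4 [2y] swap r/2=1438/36557: DF=(1 − 1438/36557·(0.953700+0.940800+0.905000))/(1+1438/36557) = 4281/5000 ≈ 0.856200
step 5 [2.5y] zero: DF = P = 33/40 ≈ 0.825000
step 6 [3y] bond c/2=1/32: DF=(153067/160000 − 1/32·(0.953700+0.940800+0.905000+0.856200+0.825000))/(1+1/32) = 7919/10000 ≈ 0.791900

1 1/2 9537/10000
2 1 588/625
3 3/2 181/200
4 2 4281/5000
5 5/2 33/40
6 3 7919/10000
s(1y) = (1/(588/625) − 1)/(1) = 37/588 ≈ 6.2925%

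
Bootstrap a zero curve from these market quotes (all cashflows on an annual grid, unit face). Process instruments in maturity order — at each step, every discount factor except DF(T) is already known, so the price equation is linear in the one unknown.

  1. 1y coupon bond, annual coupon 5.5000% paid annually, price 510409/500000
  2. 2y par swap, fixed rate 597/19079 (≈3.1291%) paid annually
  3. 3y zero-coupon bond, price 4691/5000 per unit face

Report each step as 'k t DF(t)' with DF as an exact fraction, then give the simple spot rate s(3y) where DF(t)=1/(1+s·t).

1 1 2419/2500
2 2 9403/10000
3 3 4691/5000
s(3y) = (1/(4691/5000) − 1)/(3) = 103/4691 ≈ 2.1957%

step 1 [1y] bond c/1=11/200: DF=(510409/500000 − 11/200·(0))/(1+11/200) = 2419/2500 ≈ 0.967600
step 2 [2y] swap r/1=597/19079: DF=(1 − 597/19079·(0.967600))/(1+597/19079) = 9403/10000 ≈ 0.940300
step 3 [3y] zero: DF = P = 4691/5000 ≈ 0.938200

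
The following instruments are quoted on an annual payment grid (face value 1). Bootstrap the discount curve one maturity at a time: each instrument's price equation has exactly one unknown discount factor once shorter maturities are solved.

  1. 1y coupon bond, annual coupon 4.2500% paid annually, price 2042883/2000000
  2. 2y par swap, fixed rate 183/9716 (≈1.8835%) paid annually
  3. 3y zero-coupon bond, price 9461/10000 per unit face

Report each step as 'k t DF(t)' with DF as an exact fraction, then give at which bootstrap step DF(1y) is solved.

1 1 4899/5000
2 2 4817/5000
3 3 9461/10000
DF(1y) is solved at step 1

step 1 [1y] bond c/1=17/400: DF=(2042883/2000000 − 17/400·(0))/(1+17/400) = 4899/5000 ≈ 0.979800
step 2 [2y] swap r/1=183/9716: DF=(1 − 183/9716·(0.979800))/(1+183/9716) = 4817/5000 ≈ 0.963400
step 3 [3y] zero: DF = P = 9461/10000 ≈ 0.946100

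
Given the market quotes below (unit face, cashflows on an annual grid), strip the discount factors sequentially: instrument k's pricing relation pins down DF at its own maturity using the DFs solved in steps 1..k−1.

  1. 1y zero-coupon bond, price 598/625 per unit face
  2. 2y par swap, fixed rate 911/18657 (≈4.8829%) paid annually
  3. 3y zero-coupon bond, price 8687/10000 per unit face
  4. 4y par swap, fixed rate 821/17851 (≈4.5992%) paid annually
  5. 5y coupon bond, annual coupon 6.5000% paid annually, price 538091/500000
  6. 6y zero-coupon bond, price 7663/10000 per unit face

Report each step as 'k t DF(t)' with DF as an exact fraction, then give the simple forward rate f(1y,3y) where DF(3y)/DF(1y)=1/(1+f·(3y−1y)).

step 1 [1y] zero: DF = P = 598/625 ≈ 0.956800
step 2 [2y] swap r/1=911/18657: DF=(1 − 911/18657·(0.956800))/(1+911/18657) = 9089/10000 ≈ 0.908900
step 3 [3y] zero: DF = P = 8687/10000 ≈ 0.868700
step 4 [4y] swap r/1=821/17851: DF=(1 − 821/17851·(0.956800+0.908900+0.868700))/(1+821/17851) = 4179/5000 ≈ 0.835800
step 5 [5y] bond c/1=13/200: DF=(538091/500000 − 13/200·(0.956800+0.908900+0.868700+0.835800))/(1+13/200) = 3963/5000 ≈ 0.792600
step 6 [6y] zero: DF = P = 7663/10000 ≈ 0.766300

1 1 598/625
2 2 9089/10000
3 3 8687/10000
4 4 4179/5000
5 5 3963/5000
6 6 7663/10000
f(1y,3y) = ((598/625)/(8687/10000) − 1)/(2) = 881/17374 ≈ 5.0708%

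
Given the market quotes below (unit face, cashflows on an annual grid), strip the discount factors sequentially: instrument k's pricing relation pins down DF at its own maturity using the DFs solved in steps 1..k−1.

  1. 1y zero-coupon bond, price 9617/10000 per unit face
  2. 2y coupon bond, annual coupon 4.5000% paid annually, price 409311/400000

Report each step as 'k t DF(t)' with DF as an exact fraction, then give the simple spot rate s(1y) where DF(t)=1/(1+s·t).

step 1 [1y] zero: DF = P = 9617/10000 ≈ 0.961700
step 2 [2y] bond c/1=9/200: DF=(409311/400000 − 9/200·(0.961700))/(1+9/200) = 4689/5000 ≈ 0.937800

1 1 9617/10000
2 2 4689/5000
s(1y) = (1/(9617/10000) − 1)/(1) = 383/9617 ≈ 3.9825%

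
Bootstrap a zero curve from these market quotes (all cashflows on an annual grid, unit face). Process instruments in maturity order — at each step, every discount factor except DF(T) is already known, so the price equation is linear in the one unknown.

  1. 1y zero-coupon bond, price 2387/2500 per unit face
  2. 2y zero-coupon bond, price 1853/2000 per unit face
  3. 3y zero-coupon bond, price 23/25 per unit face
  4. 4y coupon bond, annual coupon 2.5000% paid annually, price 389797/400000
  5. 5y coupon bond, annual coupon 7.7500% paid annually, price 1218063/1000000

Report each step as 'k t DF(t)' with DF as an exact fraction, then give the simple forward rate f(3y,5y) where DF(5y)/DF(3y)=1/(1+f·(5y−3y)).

1 1 2387/2500
2 2 1853/2000
3 3 23/25
4 4 1103/1250
5 5 1731/2000
f(3y,5y) = ((23/25)/(1731/2000) − 1)/(2) = 109/3462 ≈ 3.1485%

step 1 [1y] zero: DF = P = 2387/2500 ≈ 0.954800
step 2 [2y] zero: DF = P = 1853/2000 ≈ 0.926500
step 3 [3y] zero: DF = P = 23/25 ≈ 0.920000
step 4 [4y] bond c/1=1/40: DF=(389797/400000 − 1/40·(0.954800+0.926500+0.920000))/(1+1/40) = 1103/1250 ≈ 0.882400
step 5 [5y] bond c/1=31/400: DF=(1218063/1000000 − 31/400·(0.954800+0.926500+0.920000+0.882400))/(1+31/400) = 1731/2000 ≈ 0.865500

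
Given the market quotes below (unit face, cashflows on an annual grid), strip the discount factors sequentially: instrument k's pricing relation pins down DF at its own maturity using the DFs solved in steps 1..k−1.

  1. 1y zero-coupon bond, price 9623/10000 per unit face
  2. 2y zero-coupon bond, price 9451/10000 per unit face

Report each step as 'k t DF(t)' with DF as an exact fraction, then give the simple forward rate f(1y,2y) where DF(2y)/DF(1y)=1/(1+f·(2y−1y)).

1 1 9623/10000
2 2 9451/10000
f(1y,2y) = ((9623/10000)/(9451/10000) − 1)/(1) = 172/9451 ≈ 1.8199%

step 1 [1y] zero: DF = P = 9623/10000 ≈ 0.962300
step 2 [2y] zero: DF = P = 9451/10000 ≈ 0.945100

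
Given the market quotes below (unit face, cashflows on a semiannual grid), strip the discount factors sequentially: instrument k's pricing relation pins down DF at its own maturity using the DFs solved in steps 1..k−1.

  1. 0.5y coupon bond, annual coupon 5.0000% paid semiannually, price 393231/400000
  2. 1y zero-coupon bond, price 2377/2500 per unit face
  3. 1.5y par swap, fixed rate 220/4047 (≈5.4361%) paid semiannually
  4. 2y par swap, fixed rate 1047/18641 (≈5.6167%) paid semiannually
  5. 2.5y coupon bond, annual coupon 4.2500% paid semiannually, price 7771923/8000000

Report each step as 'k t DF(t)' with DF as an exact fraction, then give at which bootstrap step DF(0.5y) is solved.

step 1 [0.5y] bond c/2=1/40: DF=(393231/400000 − 1/40·(0))/(1+1/40) = 9591/10000 ≈ 0.959100
step 2 [1y] zero: DF = P = 2377/2500 ≈ 0.950800
step 3 [1.5y] swap r/2=110/4047: DF=(1 − 110/4047·(0.959100+0.950800))/(1+110/4047) = 923/1000 ≈ 0.923000
step 4 [2y] swap r/2=1047/37282: DF=(1 − 1047/37282·(0.959100+0.950800+0.923000))/(1+1047/37282) = 8953/10000 ≈ 0.895300
step 5 [2.5y] bond c/2=17/800: DF=(7771923/8000000 − 17/800·(0.959100+0.950800+0.923000+0.895300))/(1+17/800) = 8737/10000 ≈ 0.873700

1 1/2 9591/10000
2 1 2377/2500
3 3/2 923/1000
4 2 8953/10000
5 5/2 8737/10000
DF(0.5y) is solved at step 1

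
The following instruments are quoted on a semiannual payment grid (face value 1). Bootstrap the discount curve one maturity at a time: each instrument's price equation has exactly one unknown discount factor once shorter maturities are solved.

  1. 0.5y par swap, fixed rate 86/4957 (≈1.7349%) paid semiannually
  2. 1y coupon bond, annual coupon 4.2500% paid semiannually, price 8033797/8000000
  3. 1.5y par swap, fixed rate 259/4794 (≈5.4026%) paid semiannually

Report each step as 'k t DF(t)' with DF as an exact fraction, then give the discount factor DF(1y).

step 1 [0.5y] swap r/2=43/4957: DF=(1 − 43/4957·(0))/(1+43/4957) = 4957/5000 ≈ 0.991400
step 2 [1y] bond c/2=17/800: DF=(8033797/8000000 − 17/800·(0.991400))/(1+17/800) = 9627/10000 ≈ 0.962700
step 3 [1.5y] swap r/2=259/9588: DF=(1 − 259/9588·(0.991400+0.962700))/(1+259/9588) = 9223/10000 ≈ 0.922300

1 1/2 4957/5000
2 1 9627/10000
3 3/2 9223/10000
DF(1y) = 9627/10000 ≈ 0.962700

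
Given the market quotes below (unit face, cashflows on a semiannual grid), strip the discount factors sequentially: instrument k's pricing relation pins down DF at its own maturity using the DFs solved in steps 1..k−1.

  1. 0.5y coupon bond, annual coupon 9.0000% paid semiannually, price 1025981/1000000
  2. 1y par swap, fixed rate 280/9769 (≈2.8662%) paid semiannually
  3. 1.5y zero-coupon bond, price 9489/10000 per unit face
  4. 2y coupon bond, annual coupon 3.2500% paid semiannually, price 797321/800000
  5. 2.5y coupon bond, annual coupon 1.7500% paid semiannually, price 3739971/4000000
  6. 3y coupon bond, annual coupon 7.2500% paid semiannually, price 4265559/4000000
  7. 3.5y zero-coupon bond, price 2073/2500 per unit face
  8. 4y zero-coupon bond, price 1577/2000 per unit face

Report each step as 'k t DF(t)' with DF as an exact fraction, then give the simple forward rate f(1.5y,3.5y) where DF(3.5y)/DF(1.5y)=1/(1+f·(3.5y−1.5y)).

1 1/2 4909/5000
2 1 243/250
3 3/2 9489/10000
4 2 9343/10000
5 5/2 1117/1250
6 3 2159/2500
7 7/2 2073/2500
8 4 1577/2000
f(1.5y,3.5y) = ((9489/10000)/(2073/2500) − 1)/(2) = 399/5528 ≈ 7.2178%

step 1 [0.5y] bond c/2=9/200: DF=(1025981/1000000 − 9/200·(0))/(1+9/200) = 4909/5000 ≈ 0.981800
step 2 [1y] swap r/2=140/9769: DF=(1 − 140/9769·(0.981800))/(1+140/9769) = 243/250 ≈ 0.972000
step 3 [1.5y] zero: DF = P = 9489/10000 ≈ 0.948900
step 4 [2y] bond c/2=13/800: DF=(797321/800000 − 13/800·(0.981800+0.972000+0.948900))/(1+13/800) = 9343/10000 ≈ 0.934300
step 5 [2.5y] bond c/2=7/800: DF=(3739971/4000000 − 7/800·(0.981800+0.972000+0.948900+0.934300))/(1+7/800) = 1117/1250 ≈ 0.893600
step 6 [3y] bond c/2=29/800: DF=(4265559/4000000 − 29/800·(0.981800+0.972000+0.948900+0.934300+0.893600))/(1+29/800) = 2159/2500 ≈ 0.863600
step 7 [3.5y] zero: DF = P = 2073/2500 ≈ 0.829200
step 8 [4y] zero: DF = P = 1577/2000 ≈ 0.788500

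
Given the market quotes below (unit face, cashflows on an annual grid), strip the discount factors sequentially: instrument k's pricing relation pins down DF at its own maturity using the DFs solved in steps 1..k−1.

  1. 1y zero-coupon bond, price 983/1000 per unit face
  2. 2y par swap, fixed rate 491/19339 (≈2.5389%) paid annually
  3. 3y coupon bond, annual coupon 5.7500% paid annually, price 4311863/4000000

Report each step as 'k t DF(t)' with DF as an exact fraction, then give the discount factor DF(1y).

step 1 [1y] zero: DF = P = 983/1000 ≈ 0.983000
step 2 [2y] swap r/1=491/19339: DF=(1 − 491/19339·(0.983000))/(1+491/19339) = 9509/10000 ≈ 0.950900
step 3 [3y] bond c/1=23/400: DF=(4311863/4000000 − 23/400·(0.983000+0.950900))/(1+23/400) = 4571/5000 ≈ 0.914200

1 1 983/1000
2 2 9509/10000
3 3 4571/5000
DF(1y) = 983/1000 ≈ 0.983000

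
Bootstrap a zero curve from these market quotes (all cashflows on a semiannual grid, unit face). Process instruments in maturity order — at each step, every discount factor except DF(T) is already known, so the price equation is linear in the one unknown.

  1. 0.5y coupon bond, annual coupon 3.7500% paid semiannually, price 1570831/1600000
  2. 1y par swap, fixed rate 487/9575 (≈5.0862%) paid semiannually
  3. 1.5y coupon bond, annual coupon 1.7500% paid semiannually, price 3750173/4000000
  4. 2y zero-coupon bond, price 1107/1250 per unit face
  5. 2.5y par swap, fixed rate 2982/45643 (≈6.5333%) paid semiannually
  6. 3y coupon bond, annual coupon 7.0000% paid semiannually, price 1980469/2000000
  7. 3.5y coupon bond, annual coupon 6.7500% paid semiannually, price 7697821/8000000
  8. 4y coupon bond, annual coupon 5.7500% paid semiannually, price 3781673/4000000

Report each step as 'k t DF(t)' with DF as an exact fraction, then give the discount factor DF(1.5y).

1 1/2 9637/10000
2 1 9513/10000
3 3/2 1141/1250
4 2 1107/1250
5 5/2 8509/10000
6 3 1003/1250
7 7/2 1889/2500
8 4 7479/10000
DF(1.5y) = 1141/1250 ≈ 0.912800

step 1 [0.5y] bond c/2=3/160: DF=(1570831/1600000 − 3/160·(0))/(1+3/160) = 9637/10000 ≈ 0.963700
step 2 [1y] swap r/2=487/19150: DF=(1 − 487/19150·(0.963700))/(1+487/19150) = 9513/10000 ≈ 0.951300
step 3 [1.5y] bond c/2=7/800: DF=(3750173/4000000 − 7/800·(0.963700+0.951300))/(1+7/800) = 1141/1250 ≈ 0.912800
step 4 [2y] zero: DF = P = 1107/1250 ≈ 0.885600
step 5 [2.5y] swap r/2=1491/45643: DF=(1 − 1491/45643·(0.963700+0.951300+0.912800+0.885600))/(1+1491/45643) = 8509/10000 ≈ 0.850900
step 6 [3y] bond c/2=7/200: DF=(1980469/2000000 − 7/200·(0.963700+0.951300+0.912800+0.885600+0.850900))/(1+7/200) = 1003/1250 ≈ 0.802400
step 7 [3.5y] bond c/2=27/800: DF=(7697821/8000000 − 27/800·(0.963700+0.951300+0.912800+0.885600+0.850900+0.802400))/(1+27/800) = 1889/2500 ≈ 0.755600
step 8 [4y] bond c/2=23/800: DF=(3781673/4000000 − 23/800·(0.963700+0.951300+0.912800+0.885600+0.850900+0.802400+0.755600))/(1+23/800) = 7479/10000 ≈ 0.747900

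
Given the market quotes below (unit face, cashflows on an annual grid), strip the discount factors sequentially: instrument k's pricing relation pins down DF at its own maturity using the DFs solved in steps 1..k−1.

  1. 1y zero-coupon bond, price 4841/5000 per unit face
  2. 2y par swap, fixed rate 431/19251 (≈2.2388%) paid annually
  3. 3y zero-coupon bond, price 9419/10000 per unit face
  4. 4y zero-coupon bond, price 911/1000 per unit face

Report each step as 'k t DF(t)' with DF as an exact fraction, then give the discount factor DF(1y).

1 1 4841/5000
2 2 9569/10000
3 3 9419/10000
4 4 911/1000
DF(1y) = 4841/5000 ≈ 0.968200

step 1 [1y] zero: DF = P = 4841/5000 ≈ 0.968200
step 2 [2y] swap r/1=431/19251: DF=(1 − 431/19251·(0.968200))/(1+431/19251) = 9569/10000 ≈ 0.956900
step 3 [3y] zero: DF = P = 9419/10000 ≈ 0.941900
step 4 [4y] zero: DF = P = 911/1000 ≈ 0.911000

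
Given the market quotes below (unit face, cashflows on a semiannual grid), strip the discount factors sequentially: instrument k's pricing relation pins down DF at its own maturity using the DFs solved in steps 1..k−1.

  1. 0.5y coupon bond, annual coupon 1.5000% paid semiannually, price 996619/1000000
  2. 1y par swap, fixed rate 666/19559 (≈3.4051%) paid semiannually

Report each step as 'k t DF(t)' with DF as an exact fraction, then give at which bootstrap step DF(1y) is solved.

step 1 [0.5y] bond c/2=3/400: DF=(996619/1000000 − 3/400·(0))/(1+3/400) = 2473/2500 ≈ 0.989200
step 2 [1y] swap r/2=333/19559: DF=(1 − 333/19559·(0.989200))/(1+333/19559) = 9667/10000 ≈ 0.966700

1 1/2 2473/2500
2 1 9667/10000
DF(1y) is solved at step 2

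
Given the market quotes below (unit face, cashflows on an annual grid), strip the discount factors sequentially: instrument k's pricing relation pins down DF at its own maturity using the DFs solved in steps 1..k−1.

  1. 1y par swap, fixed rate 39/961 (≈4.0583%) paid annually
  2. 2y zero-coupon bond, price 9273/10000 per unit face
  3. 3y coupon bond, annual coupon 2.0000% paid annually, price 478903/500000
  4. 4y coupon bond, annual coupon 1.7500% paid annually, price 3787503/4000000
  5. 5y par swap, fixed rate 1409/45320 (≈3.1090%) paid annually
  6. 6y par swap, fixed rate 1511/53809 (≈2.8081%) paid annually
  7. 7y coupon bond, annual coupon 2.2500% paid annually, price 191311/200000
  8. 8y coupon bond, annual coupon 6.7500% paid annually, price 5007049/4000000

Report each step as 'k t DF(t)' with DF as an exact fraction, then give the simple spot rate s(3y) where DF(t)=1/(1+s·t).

1 1 961/1000
2 2 9273/10000
3 3 451/500
4 4 4413/5000
5 5 8591/10000
6 6 8489/10000
7 7 8171/10000
8 8 7807/10000
s(3y) = (1/(451/500) − 1)/(3) = 49/1353 ≈ 3.6216%

step 1 [1y] swap r/1=39/961: DF=(1 − 39/961·(0))/(1+39/961) = 961/1000 ≈ 0.961000
step 2 [2y] zero: DF = P = 9273/10000 ≈ 0.927300
step 3 [3y] bond c/1=1/50: DF=(478903/500000 − 1/50·(0.961000+0.927300))/(1+1/50) = 451/500 ≈ 0.902000
step 4 [4y] bond c/1=7/400: DF=(3787503/4000000 − 7/400·(0.961000+0.927300+0.902000))/(1+7/400) = 4413/5000 ≈ 0.882600
step 5 [5y] swap r/1=1409/45320: DF=(1 − 1409/45320·(0.961000+0.927300+0.902000+0.882600))/(1+1409/45320) = 8591/10000 ≈ 0.859100
step 6 [6y] swap r/1=1511/53809: DF=(1 − 1511/53809·(0.961000+0.927300+0.902000+0.882600+0.859100))/(1+1511/53809) = 8489/10000 ≈ 0.848900
step 7 [7y] bond c/1=9/400: DF=(191311/200000 − 9/400·(0.961000+0.927300+0.902000+0.882600+0.859100+0.848900))/(1+9/400) = 8171/10000 ≈ 0.817100
step 8 [8y] bond c/1=27/400: DF=(5007049/4000000 − 27/400·(0.961000+0.927300+0.902000+0.882600+0.859100+0.848900+0.817100))/(1+27/400) = 7807/10000 ≈ 0.780700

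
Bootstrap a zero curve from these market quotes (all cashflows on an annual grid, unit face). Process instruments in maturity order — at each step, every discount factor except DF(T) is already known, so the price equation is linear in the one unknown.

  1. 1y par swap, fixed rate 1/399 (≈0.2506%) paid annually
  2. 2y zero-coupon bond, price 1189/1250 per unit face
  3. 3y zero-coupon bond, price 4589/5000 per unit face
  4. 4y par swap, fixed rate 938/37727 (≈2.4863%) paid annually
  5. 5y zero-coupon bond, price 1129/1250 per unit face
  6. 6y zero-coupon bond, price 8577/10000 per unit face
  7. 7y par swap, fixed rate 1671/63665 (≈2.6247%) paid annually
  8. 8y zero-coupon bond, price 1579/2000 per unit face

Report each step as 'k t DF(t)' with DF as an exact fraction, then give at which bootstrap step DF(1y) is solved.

step 1 [1y] swap r/1=1/399: DF=(1 − 1/399·(0))/(1+1/399) = 399/400 ≈ 0.997500
step 2 [2y] zero: DF = P = 1189/1250 ≈ 0.951200
step 3 [3y] zero: DF = P = 4589/5000 ≈ 0.917800
step 4 [4y] swap r/1=938/37727: DF=(1 − 938/37727·(0.997500+0.951200+0.917800))/(1+938/37727) = 4531/5000 ≈ 0.906200
step 5 [5y] zero: DF = P = 1129/1250 ≈ 0.903200
step 6 [6y] zero: DF = P = 8577/10000 ≈ 0.857700
step 7 [7y] swap r/1=1671/63665: DF=(1 − 1671/63665·(0.997500+0.951200+0.917800+0.906200+0.903200+0.857700))/(1+1671/63665) = 8329/10000 ≈ 0.832900
step 8 [8y] zero: DF = P = 1579/2000 ≈ 0.789500

1 1 399/400
2 2 1189/1250
3 3 4589/5000
4 4 4531/5000
5 5 1129/1250
6 6 8577/10000
7 7 8329/10000
8 8 1579/2000
DF(1y) is solved at step 1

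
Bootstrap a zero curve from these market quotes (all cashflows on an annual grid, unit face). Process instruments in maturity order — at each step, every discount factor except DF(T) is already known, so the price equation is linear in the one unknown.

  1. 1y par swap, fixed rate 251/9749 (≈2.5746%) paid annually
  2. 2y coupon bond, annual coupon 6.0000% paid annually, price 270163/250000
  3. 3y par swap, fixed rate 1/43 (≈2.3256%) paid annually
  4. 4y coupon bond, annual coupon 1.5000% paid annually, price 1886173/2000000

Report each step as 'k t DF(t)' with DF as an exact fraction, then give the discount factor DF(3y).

step 1 [1y] swap r/1=251/9749: DF=(1 − 251/9749·(0))/(1+251/9749) = 9749/10000 ≈ 0.974900
step 2 [2y] bond c/1=3/50: DF=(270163/250000 − 3/50·(0.974900))/(1+3/50) = 9643/10000 ≈ 0.964300
step 3 [3y] swap r/1=1/43: DF=(1 − 1/43·(0.974900+0.964300))/(1+1/43) = 2333/2500 ≈ 0.933200
step 4 [4y] bond c/1=3/200: DF=(1886173/2000000 − 3/200·(0.974900+0.964300+0.933200))/(1+3/200) = 8867/10000 ≈ 0.886700

1 1 9749/10000
2 2 9643/10000
3 3 2333/2500
4 4 8867/10000
DF(3y) = 2333/2500 ≈ 0.933200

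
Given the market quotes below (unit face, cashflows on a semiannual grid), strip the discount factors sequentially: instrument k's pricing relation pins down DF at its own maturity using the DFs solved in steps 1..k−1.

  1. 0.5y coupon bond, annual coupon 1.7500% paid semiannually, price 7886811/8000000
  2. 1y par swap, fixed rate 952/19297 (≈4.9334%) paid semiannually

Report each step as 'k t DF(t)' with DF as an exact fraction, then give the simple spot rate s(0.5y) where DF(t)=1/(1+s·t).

1 1/2 9773/10000
2 1 2381/2500
s(0.5y) = (1/(9773/10000) − 1)/(1/2) = 454/9773 ≈ 4.6455%

step 1 [0.5y] bond c/2=7/800: DF=(7886811/8000000 − 7/800·(0))/(1+7/800) = 9773/10000 ≈ 0.977300
step 2 [1y] swap r/2=476/19297: DF=(1 − 476/19297·(0.977300))/(1+476/19297) = 2381/2500 ≈ 0.952400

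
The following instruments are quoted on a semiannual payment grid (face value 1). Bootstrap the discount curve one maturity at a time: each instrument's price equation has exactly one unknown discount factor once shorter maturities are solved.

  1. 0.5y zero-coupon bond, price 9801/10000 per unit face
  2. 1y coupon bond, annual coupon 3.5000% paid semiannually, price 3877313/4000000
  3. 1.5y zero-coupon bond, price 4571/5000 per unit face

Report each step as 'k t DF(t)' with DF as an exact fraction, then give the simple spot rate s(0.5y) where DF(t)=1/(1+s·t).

1 1/2 9801/10000
2 1 4679/5000
3 3/2 4571/5000
s(0.5y) = (1/(9801/10000) − 1)/(1/2) = 398/9801 ≈ 4.0608%

step 1 [0.5y] zero: DF = P = 9801/10000 ≈ 0.980100
step 2 [1y] bond c/2=7/400: DF=(3877313/4000000 − 7/400·(0.980100))/(1+7/400) = 4679/5000 ≈ 0.935800
step 3 [1.5y] zero: DF = P = 4571/5000 ≈ 0.914200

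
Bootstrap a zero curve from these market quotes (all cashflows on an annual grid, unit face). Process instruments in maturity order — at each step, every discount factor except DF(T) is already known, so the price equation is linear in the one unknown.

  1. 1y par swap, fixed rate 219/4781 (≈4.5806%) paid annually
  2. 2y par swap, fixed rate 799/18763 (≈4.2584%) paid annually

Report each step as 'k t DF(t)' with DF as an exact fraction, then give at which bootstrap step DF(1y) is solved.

step 1 [1y] swap r/1=219/4781: DF=(1 − 219/4781·(0))/(1+219/4781) = 4781/5000 ≈ 0.956200
step 2 [2y] swap r/1=799/18763: DF=(1 − 799/18763·(0.956200))/(1+799/18763) = 9201/10000 ≈ 0.920100

1 1 4781/5000
2 2 9201/10000
DF(1y) is solved at step 1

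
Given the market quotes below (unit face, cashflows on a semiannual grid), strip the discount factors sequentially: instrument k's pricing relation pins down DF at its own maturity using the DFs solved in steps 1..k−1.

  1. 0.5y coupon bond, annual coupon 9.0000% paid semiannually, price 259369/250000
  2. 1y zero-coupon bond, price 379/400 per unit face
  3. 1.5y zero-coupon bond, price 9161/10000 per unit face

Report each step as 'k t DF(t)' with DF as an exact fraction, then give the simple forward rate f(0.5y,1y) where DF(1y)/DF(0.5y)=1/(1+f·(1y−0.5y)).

1 1/2 1241/1250
2 1 379/400
3 3/2 9161/10000
f(0.5y,1y) = ((1241/1250)/(379/400) − 1)/(1/2) = 906/9475 ≈ 9.5620%

step 1 [0.5y] bond c/2=9/200: DF=(259369/250000 − 9/200·(0))/(1+9/200) = 1241/1250 ≈ 0.992800
step 2 [1y] zero: DF = P = 379/400 ≈ 0.947500
step 3 [1.5y] zero: DF = P = 9161/10000 ≈ 0.916100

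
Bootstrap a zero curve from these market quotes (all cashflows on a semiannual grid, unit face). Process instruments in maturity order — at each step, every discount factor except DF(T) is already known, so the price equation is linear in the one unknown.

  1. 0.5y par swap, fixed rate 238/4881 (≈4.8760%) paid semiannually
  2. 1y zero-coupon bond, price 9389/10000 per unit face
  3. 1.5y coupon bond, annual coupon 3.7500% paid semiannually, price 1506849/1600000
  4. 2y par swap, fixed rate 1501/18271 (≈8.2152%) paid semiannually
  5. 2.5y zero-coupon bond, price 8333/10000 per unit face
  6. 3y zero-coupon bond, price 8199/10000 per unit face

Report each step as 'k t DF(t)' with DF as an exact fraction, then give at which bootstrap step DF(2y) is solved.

step 1 [0.5y] swap r/2=119/4881: DF=(1 − 119/4881·(0))/(1+119/4881) = 4881/5000 ≈ 0.976200
step 2 [1y] zero: DF = P = 9389/10000 ≈ 0.938900
step 3 [1.5y] bond c/2=3/160: DF=(1506849/1600000 − 3/160·(0.976200+0.938900))/(1+3/160) = 2223/2500 ≈ 0.889200
step 4 [2y] swap r/2=1501/36542: DF=(1 − 1501/36542·(0.976200+0.938900+0.889200))/(1+1501/36542) = 8499/10000 ≈ 0.849900
step 5 [2.5y] zero: DF = P = 8333/10000 ≈ 0.833300
step 6 [3y] zero: DF = P = 8199/10000 ≈ 0.819900

1 1/2 4881/5000
2 1 9389/10000
3 3/2 2223/2500
4 2 8499/10000
5 5/2 8333/10000
6 3 8199/10000
DF(2y) is solved at step 4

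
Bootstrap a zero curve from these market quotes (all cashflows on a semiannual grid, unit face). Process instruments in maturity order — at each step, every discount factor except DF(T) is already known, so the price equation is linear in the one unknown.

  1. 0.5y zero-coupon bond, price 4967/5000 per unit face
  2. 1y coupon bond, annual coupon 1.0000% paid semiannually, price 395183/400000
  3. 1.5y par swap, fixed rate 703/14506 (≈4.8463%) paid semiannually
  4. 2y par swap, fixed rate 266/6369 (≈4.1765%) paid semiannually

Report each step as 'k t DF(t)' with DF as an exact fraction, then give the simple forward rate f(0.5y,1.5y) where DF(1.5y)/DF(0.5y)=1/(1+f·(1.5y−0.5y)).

1 1/2 4967/5000
2 1 9781/10000
3 3/2 9297/10000
4 2 4601/5000
f(0.5y,1.5y) = ((4967/5000)/(9297/10000) − 1)/(1) = 637/9297 ≈ 6.8517%

step 1 [0.5y] zero: DF = P = 4967/5000 ≈ 0.993400
step 2 [1y] bond c/2=1/200: DF=(395183/400000 − 1/200·(0.993400))/(1+1/200) = 9781/10000 ≈ 0.978100
step 3 [1.5y] swap r/2=703/29012: DF=(1 − 703/29012·(0.993400+0.978100))/(1+703/29012) = 9297/10000 ≈ 0.929700
step 4 [2y] swap r/2=133/6369: DF=(1 − 133/6369·(0.993400+0.978100+0.929700))/(1+133/6369) = 4601/5000 ≈ 0.920200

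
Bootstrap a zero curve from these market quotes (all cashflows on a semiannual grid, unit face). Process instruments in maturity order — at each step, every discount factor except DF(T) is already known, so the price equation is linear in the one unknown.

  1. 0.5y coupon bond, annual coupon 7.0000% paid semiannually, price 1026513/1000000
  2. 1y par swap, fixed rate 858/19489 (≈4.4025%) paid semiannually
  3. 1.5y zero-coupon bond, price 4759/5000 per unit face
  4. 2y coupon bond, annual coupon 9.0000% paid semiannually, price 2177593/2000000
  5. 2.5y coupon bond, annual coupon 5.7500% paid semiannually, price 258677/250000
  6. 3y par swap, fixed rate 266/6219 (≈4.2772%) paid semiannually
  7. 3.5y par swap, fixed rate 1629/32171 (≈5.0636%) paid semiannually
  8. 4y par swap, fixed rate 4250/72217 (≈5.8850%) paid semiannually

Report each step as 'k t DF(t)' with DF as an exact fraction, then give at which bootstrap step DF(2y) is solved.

1 1/2 4959/5000
2 1 9571/10000
3 3/2 4759/5000
4 2 917/1000
5 5/2 8991/10000
6 3 8803/10000
7 7/2 8371/10000
8 4 63/80
DF(2y) is solved at step 4

step 1 [0.5y] bond c/2=7/200: DF=(1026513/1000000 − 7/200·(0))/(1+7/200) = 4959/5000 ≈ 0.991800
step 2 [1y] swap r/2=429/19489: DF=(1 − 429/19489·(0.991800))/(1+429/19489) = 9571/10000 ≈ 0.957100
step 3 [1.5y] zero: DF = P = 4759/5000 ≈ 0.951800
step 4 [2y] bond c/2=9/200: DF=(2177593/2000000 − 9/200·(0.991800+0.957100+0.951800))/(1+9/200) = 917/1000 ≈ 0.917000
step 5 [2.5y] bond c/2=23/800: DF=(258677/250000 − 23/800·(0.991800+0.957100+0.951800+0.917000))/(1+23/800) = 8991/10000 ≈ 0.899100
step 6 [3y] swap r/2=133/6219: DF=(1 − 133/6219·(0.991800+0.957100+0.951800+0.917000+0.899100))/(1+133/6219) = 8803/10000 ≈ 0.880300
step 7 [3.5y] swap r/2=1629/64342: DF=(1 − 1629/64342·(0.991800+0.957100+0.951800+0.917000+0.899100+0.880300))/(1+1629/64342) = 8371/10000 ≈ 0.837100
step 8 [4y] swap r/2=2125/72217: DF=(1 − 2125/72217·(0.991800+0.957100+0.951800+0.917000+0.899100+0.880300+0.837100))/(1+2125/72217) = 63/80 ≈ 0.787500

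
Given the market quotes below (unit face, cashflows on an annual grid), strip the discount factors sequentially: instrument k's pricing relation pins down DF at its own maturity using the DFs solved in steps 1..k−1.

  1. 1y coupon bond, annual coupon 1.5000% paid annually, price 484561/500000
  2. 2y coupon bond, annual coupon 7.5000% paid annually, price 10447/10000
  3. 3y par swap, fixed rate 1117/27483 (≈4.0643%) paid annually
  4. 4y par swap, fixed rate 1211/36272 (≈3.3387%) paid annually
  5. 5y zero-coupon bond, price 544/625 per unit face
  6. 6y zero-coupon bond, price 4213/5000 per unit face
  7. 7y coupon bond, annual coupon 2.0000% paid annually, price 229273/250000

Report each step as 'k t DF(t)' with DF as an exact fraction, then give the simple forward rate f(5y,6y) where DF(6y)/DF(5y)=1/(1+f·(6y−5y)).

1 1 2387/2500
2 2 2263/2500
3 3 8883/10000
4 4 8789/10000
5 5 544/625
6 6 4213/5000
7 7 993/1250
f(5y,6y) = ((544/625)/(4213/5000) − 1)/(1) = 139/4213 ≈ 3.2993%

step 1 [1y] bond c/1=3/200: DF=(484561/500000 − 3/200·(0))/(1+3/200) = 2387/2500 ≈ 0.954800
step 2 [2y] bond c/1=3/40: DF=(10447/10000 − 3/40·(0.954800))/(1+3/40) = 2263/2500 ≈ 0.905200
step 3 [3y] swap r/1=1117/27483: DF=(1 − 1117/27483·(0.954800+0.905200))/(1+1117/27483) = 8883/10000 ≈ 0.888300
step 4 [4y] swap r/1=1211/36272: DF=(1 − 1211/36272·(0.954800+0.905200+0.888300))/(1+1211/36272) = 8789/10000 ≈ 0.878900
step 5 [5y] zero: DF = P = 544/625 ≈ 0.870400
step 6 [6y] zero: DF = P = 4213/5000 ≈ 0.842600
step 7 [7y] bond c/1=1/50: DF=(229273/250000 − 1/50·(0.954800+0.905200+0.888300+0.878900+0.870400+0.842600))/(1+1/50) = 993/1250 ≈ 0.794400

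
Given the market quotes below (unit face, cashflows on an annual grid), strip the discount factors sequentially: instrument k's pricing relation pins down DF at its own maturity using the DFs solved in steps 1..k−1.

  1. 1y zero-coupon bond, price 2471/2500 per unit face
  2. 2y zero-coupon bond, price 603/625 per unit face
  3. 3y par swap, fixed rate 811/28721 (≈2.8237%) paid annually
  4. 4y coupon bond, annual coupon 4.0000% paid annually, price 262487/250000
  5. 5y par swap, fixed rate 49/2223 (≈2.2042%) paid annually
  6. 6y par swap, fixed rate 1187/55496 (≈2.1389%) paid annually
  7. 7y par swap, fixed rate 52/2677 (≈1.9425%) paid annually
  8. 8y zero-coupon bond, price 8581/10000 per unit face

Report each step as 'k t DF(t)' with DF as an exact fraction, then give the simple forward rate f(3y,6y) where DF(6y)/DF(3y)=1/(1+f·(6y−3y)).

step 1 [1y] zero: DF = P = 2471/2500 ≈ 0.988400
step 2 [2y] zero: DF = P = 603/625 ≈ 0.964800
step 3 [3y] swap r/1=811/28721: DF=(1 − 811/28721·(0.988400+0.964800))/(1+811/28721) = 9189/10000 ≈ 0.918900
step 4 [4y] bond c/1=1/25: DF=(262487/250000 − 1/25·(0.988400+0.964800+0.918900))/(1+1/25) = 8991/10000 ≈ 0.899100
step 5 [5y] swap r/1=49/2223: DF=(1 − 49/2223·(0.988400+0.964800+0.918900+0.899100))/(1+49/2223) = 8971/10000 ≈ 0.897100
step 6 [6y] swap r/1=1187/55496: DF=(1 − 1187/55496·(0.988400+0.964800+0.918900+0.899100+0.897100))/(1+1187/55496) = 8813/10000 ≈ 0.881300
step 7 [7y] swap r/1=52/2677: DF=(1 − 52/2677·(0.988400+0.964800+0.918900+0.899100+0.897100+0.881300))/(1+52/2677) = 547/625 ≈ 0.875200
step 8 [8y] zero: DF = P = 8581/10000 ≈ 0.858100

1 1 2471/2500
2 2 603/625
3 3 9189/10000
4 4 8991/10000
5 5 8971/10000
6 6 8813/10000
7 7 547/625
8 8 8581/10000
f(3y,6y) = ((9189/10000)/(8813/10000) − 1)/(3) = 376/26439 ≈ 1.4221%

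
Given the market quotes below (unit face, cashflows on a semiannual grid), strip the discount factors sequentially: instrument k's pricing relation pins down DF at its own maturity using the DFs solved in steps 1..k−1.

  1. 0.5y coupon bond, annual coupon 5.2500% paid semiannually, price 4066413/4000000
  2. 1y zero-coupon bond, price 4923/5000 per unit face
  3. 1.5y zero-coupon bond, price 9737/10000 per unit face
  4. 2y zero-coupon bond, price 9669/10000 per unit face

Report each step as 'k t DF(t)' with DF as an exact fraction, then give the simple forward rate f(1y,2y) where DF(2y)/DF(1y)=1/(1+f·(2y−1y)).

1 1/2 4953/5000
2 1 4923/5000
3 3/2 9737/10000
4 2 9669/10000
f(1y,2y) = ((4923/5000)/(9669/10000) − 1)/(1) = 59/3223 ≈ 1.8306%

step 1 [0.5y] bond c/2=21/800: DF=(4066413/4000000 − 21/800·(0))/(1+21/800) = 4953/5000 ≈ 0.990600
step 2 [1y] zero: DF = P = 4923/5000 ≈ 0.984600
step 3 [1.5y] zero: DF = P = 9737/10000 ≈ 0.973700
step 4 [2y] zero: DF = P = 9669/10000 ≈ 0.966900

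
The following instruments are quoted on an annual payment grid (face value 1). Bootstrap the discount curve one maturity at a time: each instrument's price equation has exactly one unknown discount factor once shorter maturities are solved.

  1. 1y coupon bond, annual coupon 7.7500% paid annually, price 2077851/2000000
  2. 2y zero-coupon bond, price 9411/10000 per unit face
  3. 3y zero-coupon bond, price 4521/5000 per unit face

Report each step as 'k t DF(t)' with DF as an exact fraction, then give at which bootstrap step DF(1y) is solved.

step 1 [1y] bond c/1=31/400: DF=(2077851/2000000 − 31/400·(0))/(1+31/400) = 4821/5000 ≈ 0.964200
step 2 [2y] zero: DF = P = 9411/10000 ≈ 0.941100
step 3 [3y] zero: DF = P = 4521/5000 ≈ 0.904200

1 1 4821/5000
2 2 9411/10000
3 3 4521/5000
DF(1y) is solved at step 1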